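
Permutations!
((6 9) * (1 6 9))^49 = ((9)(1 6))^49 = (9)(1 6)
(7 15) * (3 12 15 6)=(3 12 15 7 6)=[0, 1, 2, 12, 4, 5, 3, 6, 8, 9, 10, 11, 15, 13, 14, 7]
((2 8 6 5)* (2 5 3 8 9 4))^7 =((2 9 4)(3 8 6))^7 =(2 9 4)(3 8 6)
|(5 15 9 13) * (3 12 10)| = |(3 12 10)(5 15 9 13)| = 12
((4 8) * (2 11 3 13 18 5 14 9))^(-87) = (2 11 3 13 18 5 14 9)(4 8)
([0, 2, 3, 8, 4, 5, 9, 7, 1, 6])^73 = [0, 2, 3, 8, 4, 5, 9, 7, 1, 6]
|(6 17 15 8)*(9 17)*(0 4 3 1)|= |(0 4 3 1)(6 9 17 15 8)|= 20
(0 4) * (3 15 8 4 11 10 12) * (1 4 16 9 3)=(0 11 10 12 1 4)(3 15 8 16 9)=[11, 4, 2, 15, 0, 5, 6, 7, 16, 3, 12, 10, 1, 13, 14, 8, 9]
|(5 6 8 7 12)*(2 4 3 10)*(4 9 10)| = 30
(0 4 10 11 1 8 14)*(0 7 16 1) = [4, 8, 2, 3, 10, 5, 6, 16, 14, 9, 11, 0, 12, 13, 7, 15, 1] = (0 4 10 11)(1 8 14 7 16)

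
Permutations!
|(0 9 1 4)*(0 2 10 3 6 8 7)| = 10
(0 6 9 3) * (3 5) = (0 6 9 5 3) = [6, 1, 2, 0, 4, 3, 9, 7, 8, 5]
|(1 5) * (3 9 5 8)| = |(1 8 3 9 5)| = 5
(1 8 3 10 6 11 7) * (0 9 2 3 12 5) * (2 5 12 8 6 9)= (12)(0 2 3 10 9 5)(1 6 11 7)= [2, 6, 3, 10, 4, 0, 11, 1, 8, 5, 9, 7, 12]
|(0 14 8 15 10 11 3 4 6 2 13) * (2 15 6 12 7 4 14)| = |(0 2 13)(3 14 8 6 15 10 11)(4 12 7)| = 21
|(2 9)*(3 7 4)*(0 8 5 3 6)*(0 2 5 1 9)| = |(0 8 1 9 5 3 7 4 6 2)| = 10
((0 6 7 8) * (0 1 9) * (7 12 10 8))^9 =(0 12 8 9 6 10 1)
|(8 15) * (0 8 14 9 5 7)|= 7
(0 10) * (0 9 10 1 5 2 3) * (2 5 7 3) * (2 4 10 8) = (0 1 7 3)(2 4 10 9 8) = [1, 7, 4, 0, 10, 5, 6, 3, 2, 8, 9]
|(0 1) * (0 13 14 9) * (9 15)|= |(0 1 13 14 15 9)|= 6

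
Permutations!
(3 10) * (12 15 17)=(3 10)(12 15 17)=[0, 1, 2, 10, 4, 5, 6, 7, 8, 9, 3, 11, 15, 13, 14, 17, 16, 12]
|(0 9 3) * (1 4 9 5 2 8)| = |(0 5 2 8 1 4 9 3)| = 8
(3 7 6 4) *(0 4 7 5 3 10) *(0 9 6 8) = (0 4 10 9 6 7 8)(3 5) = [4, 1, 2, 5, 10, 3, 7, 8, 0, 6, 9]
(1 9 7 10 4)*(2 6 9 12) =(1 12 2 6 9 7 10 4) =[0, 12, 6, 3, 1, 5, 9, 10, 8, 7, 4, 11, 2]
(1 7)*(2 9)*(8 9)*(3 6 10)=(1 7)(2 8 9)(3 6 10)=[0, 7, 8, 6, 4, 5, 10, 1, 9, 2, 3]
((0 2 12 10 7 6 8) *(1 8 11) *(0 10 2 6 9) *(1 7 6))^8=(12)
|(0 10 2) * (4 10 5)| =|(0 5 4 10 2)| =5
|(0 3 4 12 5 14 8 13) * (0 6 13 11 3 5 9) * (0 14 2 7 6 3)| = |(0 5 2 7 6 13 3 4 12 9 14 8 11)| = 13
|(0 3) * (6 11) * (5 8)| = 2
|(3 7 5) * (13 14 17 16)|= |(3 7 5)(13 14 17 16)|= 12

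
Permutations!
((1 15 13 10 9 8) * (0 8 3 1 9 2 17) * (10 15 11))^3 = ((0 8 9 3 1 11 10 2 17)(13 15))^3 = (0 3 10)(1 2 8)(9 11 17)(13 15)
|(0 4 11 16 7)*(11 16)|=|(0 4 16 7)|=4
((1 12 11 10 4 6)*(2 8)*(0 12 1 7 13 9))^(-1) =(0 9 13 7 6 4 10 11 12)(2 8)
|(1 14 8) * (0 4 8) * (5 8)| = |(0 4 5 8 1 14)| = 6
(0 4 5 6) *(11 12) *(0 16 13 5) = [4, 1, 2, 3, 0, 6, 16, 7, 8, 9, 10, 12, 11, 5, 14, 15, 13] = (0 4)(5 6 16 13)(11 12)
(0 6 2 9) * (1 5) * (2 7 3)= (0 6 7 3 2 9)(1 5)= [6, 5, 9, 2, 4, 1, 7, 3, 8, 0]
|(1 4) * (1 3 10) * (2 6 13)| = 12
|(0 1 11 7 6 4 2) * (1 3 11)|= |(0 3 11 7 6 4 2)|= 7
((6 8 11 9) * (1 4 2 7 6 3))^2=(1 2 6 11 3 4 7 8 9)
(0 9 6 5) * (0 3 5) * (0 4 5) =(0 9 6 4 5 3) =[9, 1, 2, 0, 5, 3, 4, 7, 8, 6]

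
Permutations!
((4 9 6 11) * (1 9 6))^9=(11)(1 9)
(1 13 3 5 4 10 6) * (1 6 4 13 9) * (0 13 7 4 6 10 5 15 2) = (0 13 3 15 2)(1 9)(4 5 7)(6 10) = [13, 9, 0, 15, 5, 7, 10, 4, 8, 1, 6, 11, 12, 3, 14, 2]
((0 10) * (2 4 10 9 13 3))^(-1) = ((0 9 13 3 2 4 10))^(-1) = (0 10 4 2 3 13 9)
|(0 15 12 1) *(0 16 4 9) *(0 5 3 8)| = 10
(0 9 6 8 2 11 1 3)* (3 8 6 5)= (0 9 5 3)(1 8 2 11)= [9, 8, 11, 0, 4, 3, 6, 7, 2, 5, 10, 1]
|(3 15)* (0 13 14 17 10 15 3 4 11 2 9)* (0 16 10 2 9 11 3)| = 12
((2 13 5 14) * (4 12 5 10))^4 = (2 12 13 5 10 14 4) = ((2 13 10 4 12 5 14))^4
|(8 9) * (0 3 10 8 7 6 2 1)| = |(0 3 10 8 9 7 6 2 1)| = 9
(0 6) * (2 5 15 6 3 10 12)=[3, 1, 5, 10, 4, 15, 0, 7, 8, 9, 12, 11, 2, 13, 14, 6]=(0 3 10 12 2 5 15 6)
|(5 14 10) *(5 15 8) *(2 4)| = 10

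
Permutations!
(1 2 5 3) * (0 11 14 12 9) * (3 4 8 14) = (0 11 3 1 2 5 4 8 14 12 9) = [11, 2, 5, 1, 8, 4, 6, 7, 14, 0, 10, 3, 9, 13, 12]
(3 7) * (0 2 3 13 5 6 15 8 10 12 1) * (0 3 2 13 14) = (0 13 5 6 15 8 10 12 1 3 7 14) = [13, 3, 2, 7, 4, 6, 15, 14, 10, 9, 12, 11, 1, 5, 0, 8]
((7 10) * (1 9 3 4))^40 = ((1 9 3 4)(7 10))^40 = (10)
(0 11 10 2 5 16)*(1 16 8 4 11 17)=(0 17 1 16)(2 5 8 4 11 10)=[17, 16, 5, 3, 11, 8, 6, 7, 4, 9, 2, 10, 12, 13, 14, 15, 0, 1]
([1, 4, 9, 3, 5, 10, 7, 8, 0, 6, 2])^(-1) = (0 8 7 6 9 2 10 5 4 1)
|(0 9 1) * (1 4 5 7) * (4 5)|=|(0 9 5 7 1)|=5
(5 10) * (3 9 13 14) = (3 9 13 14)(5 10) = [0, 1, 2, 9, 4, 10, 6, 7, 8, 13, 5, 11, 12, 14, 3]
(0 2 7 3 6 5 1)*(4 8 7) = [2, 0, 4, 6, 8, 1, 5, 3, 7] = (0 2 4 8 7 3 6 5 1)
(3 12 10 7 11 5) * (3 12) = (5 12 10 7 11) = [0, 1, 2, 3, 4, 12, 6, 11, 8, 9, 7, 5, 10]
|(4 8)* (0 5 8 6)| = 5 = |(0 5 8 4 6)|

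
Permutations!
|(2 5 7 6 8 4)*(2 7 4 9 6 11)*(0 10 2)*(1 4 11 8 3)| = 35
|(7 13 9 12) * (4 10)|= 4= |(4 10)(7 13 9 12)|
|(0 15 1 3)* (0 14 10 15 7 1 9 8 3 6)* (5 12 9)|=|(0 7 1 6)(3 14 10 15 5 12 9 8)|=8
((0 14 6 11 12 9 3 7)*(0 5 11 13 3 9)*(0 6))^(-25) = ((0 14)(3 7 5 11 12 6 13))^(-25) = (0 14)(3 11 13 5 6 7 12)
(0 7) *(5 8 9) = (0 7)(5 8 9) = [7, 1, 2, 3, 4, 8, 6, 0, 9, 5]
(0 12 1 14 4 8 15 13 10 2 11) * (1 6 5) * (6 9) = [12, 14, 11, 3, 8, 1, 5, 7, 15, 6, 2, 0, 9, 10, 4, 13] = (0 12 9 6 5 1 14 4 8 15 13 10 2 11)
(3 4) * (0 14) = (0 14)(3 4) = [14, 1, 2, 4, 3, 5, 6, 7, 8, 9, 10, 11, 12, 13, 0]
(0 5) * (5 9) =(0 9 5) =[9, 1, 2, 3, 4, 0, 6, 7, 8, 5]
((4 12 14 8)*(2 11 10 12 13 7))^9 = (14)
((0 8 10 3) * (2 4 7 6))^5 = (0 8 10 3)(2 4 7 6)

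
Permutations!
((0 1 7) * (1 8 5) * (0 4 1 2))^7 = ((0 8 5 2)(1 7 4))^7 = (0 2 5 8)(1 7 4)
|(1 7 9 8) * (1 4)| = |(1 7 9 8 4)| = 5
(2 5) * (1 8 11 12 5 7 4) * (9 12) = (1 8 11 9 12 5 2 7 4) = [0, 8, 7, 3, 1, 2, 6, 4, 11, 12, 10, 9, 5]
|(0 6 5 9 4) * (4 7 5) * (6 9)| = |(0 9 7 5 6 4)| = 6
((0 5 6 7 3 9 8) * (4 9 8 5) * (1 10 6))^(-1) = (0 8 3 7 6 10 1 5 9 4)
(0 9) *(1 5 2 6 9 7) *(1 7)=[1, 5, 6, 3, 4, 2, 9, 7, 8, 0]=(0 1 5 2 6 9)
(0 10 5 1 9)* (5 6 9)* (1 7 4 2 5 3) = (0 10 6 9)(1 3)(2 5 7 4) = [10, 3, 5, 1, 2, 7, 9, 4, 8, 0, 6]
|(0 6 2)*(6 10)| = |(0 10 6 2)| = 4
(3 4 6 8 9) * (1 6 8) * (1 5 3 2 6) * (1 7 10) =(1 7 10)(2 6 5 3 4 8 9) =[0, 7, 6, 4, 8, 3, 5, 10, 9, 2, 1]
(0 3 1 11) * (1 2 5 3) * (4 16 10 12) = (0 1 11)(2 5 3)(4 16 10 12) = [1, 11, 5, 2, 16, 3, 6, 7, 8, 9, 12, 0, 4, 13, 14, 15, 10]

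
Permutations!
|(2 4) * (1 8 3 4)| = |(1 8 3 4 2)| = 5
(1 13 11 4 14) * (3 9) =[0, 13, 2, 9, 14, 5, 6, 7, 8, 3, 10, 4, 12, 11, 1] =(1 13 11 4 14)(3 9)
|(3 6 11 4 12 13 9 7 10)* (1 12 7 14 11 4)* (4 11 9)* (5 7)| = |(1 12 13 4 5 7 10 3 6 11)(9 14)| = 10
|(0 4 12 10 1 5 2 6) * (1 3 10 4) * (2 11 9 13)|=|(0 1 5 11 9 13 2 6)(3 10)(4 12)|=8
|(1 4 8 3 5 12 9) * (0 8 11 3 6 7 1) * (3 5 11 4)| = 10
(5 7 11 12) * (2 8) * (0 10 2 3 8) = (0 10 2)(3 8)(5 7 11 12) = [10, 1, 0, 8, 4, 7, 6, 11, 3, 9, 2, 12, 5]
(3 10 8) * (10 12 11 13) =(3 12 11 13 10 8) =[0, 1, 2, 12, 4, 5, 6, 7, 3, 9, 8, 13, 11, 10]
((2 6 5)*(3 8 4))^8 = (2 5 6)(3 4 8)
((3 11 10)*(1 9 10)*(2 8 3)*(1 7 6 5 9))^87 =((2 8 3 11 7 6 5 9 10))^87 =(2 5 11)(3 10 6)(7 8 9)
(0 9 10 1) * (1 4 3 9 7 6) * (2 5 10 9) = (0 7 6 1)(2 5 10 4 3) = [7, 0, 5, 2, 3, 10, 1, 6, 8, 9, 4]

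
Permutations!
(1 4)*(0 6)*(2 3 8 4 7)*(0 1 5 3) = (0 6 1 7 2)(3 8 4 5) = [6, 7, 0, 8, 5, 3, 1, 2, 4]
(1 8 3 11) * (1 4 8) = (3 11 4 8) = [0, 1, 2, 11, 8, 5, 6, 7, 3, 9, 10, 4]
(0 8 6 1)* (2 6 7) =[8, 0, 6, 3, 4, 5, 1, 2, 7] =(0 8 7 2 6 1)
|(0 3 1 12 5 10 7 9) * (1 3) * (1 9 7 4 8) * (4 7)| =|(0 9)(1 12 5 10 7 4 8)| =14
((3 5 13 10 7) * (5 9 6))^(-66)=(3 13 9 10 6 7 5)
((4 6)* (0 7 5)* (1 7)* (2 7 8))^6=((0 1 8 2 7 5)(4 6))^6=(8)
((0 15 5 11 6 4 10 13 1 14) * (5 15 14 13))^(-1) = (15)(0 14)(1 13)(4 6 11 5 10)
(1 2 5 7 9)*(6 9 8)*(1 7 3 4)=[0, 2, 5, 4, 1, 3, 9, 8, 6, 7]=(1 2 5 3 4)(6 9 7 8)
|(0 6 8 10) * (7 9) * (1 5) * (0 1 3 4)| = 8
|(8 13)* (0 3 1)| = |(0 3 1)(8 13)| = 6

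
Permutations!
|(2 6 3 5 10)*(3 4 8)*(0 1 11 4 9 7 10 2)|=12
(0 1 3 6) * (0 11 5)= (0 1 3 6 11 5)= [1, 3, 2, 6, 4, 0, 11, 7, 8, 9, 10, 5]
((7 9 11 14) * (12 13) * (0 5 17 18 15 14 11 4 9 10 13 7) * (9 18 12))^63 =(0 12 13 18)(4 14 17 10)(5 7 9 15) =((0 5 17 12 7 10 13 9 4 18 15 14))^63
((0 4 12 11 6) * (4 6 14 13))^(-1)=(0 6)(4 13 14 11 12)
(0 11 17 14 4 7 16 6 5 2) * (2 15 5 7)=[11, 1, 0, 3, 2, 15, 7, 16, 8, 9, 10, 17, 12, 13, 4, 5, 6, 14]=(0 11 17 14 4 2)(5 15)(6 7 16)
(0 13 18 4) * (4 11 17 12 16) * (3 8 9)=(0 13 18 11 17 12 16 4)(3 8 9)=[13, 1, 2, 8, 0, 5, 6, 7, 9, 3, 10, 17, 16, 18, 14, 15, 4, 12, 11]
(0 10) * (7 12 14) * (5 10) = (0 5 10)(7 12 14) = [5, 1, 2, 3, 4, 10, 6, 12, 8, 9, 0, 11, 14, 13, 7]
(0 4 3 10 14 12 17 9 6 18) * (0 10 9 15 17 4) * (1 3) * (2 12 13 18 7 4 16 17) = [0, 3, 12, 9, 1, 5, 7, 4, 8, 6, 14, 11, 16, 18, 13, 2, 17, 15, 10] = (1 3 9 6 7 4)(2 12 16 17 15)(10 14 13 18)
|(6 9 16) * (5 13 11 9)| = 6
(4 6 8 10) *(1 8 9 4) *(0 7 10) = [7, 8, 2, 3, 6, 5, 9, 10, 0, 4, 1] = (0 7 10 1 8)(4 6 9)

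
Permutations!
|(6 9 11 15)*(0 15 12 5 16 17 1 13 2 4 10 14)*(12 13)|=10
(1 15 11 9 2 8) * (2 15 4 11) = (1 4 11 9 15 2 8) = [0, 4, 8, 3, 11, 5, 6, 7, 1, 15, 10, 9, 12, 13, 14, 2]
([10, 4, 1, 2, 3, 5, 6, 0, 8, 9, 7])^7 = [10, 2, 3, 4, 1, 5, 6, 0, 8, 9, 7]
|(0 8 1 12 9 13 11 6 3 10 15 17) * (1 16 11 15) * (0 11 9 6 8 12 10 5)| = |(0 12 6 3 5)(1 10)(8 16 9 13 15 17 11)| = 70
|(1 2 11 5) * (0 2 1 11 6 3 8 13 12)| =|(0 2 6 3 8 13 12)(5 11)| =14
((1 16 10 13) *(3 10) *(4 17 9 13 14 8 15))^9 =(1 9 4 8 10 16 13 17 15 14 3)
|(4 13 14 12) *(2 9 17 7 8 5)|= 12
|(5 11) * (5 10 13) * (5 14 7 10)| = |(5 11)(7 10 13 14)| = 4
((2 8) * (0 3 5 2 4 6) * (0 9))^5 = (0 4 5 9 8 3 6 2)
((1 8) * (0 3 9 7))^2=((0 3 9 7)(1 8))^2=(0 9)(3 7)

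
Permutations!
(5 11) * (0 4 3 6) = [4, 1, 2, 6, 3, 11, 0, 7, 8, 9, 10, 5] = (0 4 3 6)(5 11)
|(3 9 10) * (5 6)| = |(3 9 10)(5 6)| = 6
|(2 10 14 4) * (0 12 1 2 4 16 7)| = |(0 12 1 2 10 14 16 7)| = 8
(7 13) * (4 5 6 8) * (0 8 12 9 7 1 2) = (0 8 4 5 6 12 9 7 13 1 2) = [8, 2, 0, 3, 5, 6, 12, 13, 4, 7, 10, 11, 9, 1]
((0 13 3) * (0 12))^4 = ((0 13 3 12))^4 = (13)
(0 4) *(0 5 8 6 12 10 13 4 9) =(0 9)(4 5 8 6 12 10 13) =[9, 1, 2, 3, 5, 8, 12, 7, 6, 0, 13, 11, 10, 4]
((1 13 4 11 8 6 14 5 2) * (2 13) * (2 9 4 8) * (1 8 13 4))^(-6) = ((1 9)(2 8 6 14 5 4 11))^(-6) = (2 8 6 14 5 4 11)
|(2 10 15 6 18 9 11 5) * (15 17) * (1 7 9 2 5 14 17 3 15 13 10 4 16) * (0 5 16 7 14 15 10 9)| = |(0 5 16 1 14 17 13 9 11 15 6 18 2 4 7)(3 10)| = 30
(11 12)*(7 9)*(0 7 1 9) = (0 7)(1 9)(11 12) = [7, 9, 2, 3, 4, 5, 6, 0, 8, 1, 10, 12, 11]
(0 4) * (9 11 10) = (0 4)(9 11 10) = [4, 1, 2, 3, 0, 5, 6, 7, 8, 11, 9, 10]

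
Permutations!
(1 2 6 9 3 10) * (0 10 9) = (0 10 1 2 6)(3 9) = [10, 2, 6, 9, 4, 5, 0, 7, 8, 3, 1]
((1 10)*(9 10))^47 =((1 9 10))^47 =(1 10 9)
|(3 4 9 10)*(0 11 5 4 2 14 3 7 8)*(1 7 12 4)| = |(0 11 5 1 7 8)(2 14 3)(4 9 10 12)| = 12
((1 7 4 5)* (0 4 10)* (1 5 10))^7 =(0 4 10)(1 7)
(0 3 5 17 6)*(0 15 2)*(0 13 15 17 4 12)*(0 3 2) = (0 2 13 15)(3 5 4 12)(6 17) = [2, 1, 13, 5, 12, 4, 17, 7, 8, 9, 10, 11, 3, 15, 14, 0, 16, 6]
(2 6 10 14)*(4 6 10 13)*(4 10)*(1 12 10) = [0, 12, 4, 3, 6, 5, 13, 7, 8, 9, 14, 11, 10, 1, 2] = (1 12 10 14 2 4 6 13)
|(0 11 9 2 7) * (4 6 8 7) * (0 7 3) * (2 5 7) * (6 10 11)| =|(0 6 8 3)(2 4 10 11 9 5 7)| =28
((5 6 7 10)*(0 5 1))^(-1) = (0 1 10 7 6 5)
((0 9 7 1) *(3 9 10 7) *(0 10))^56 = (1 7 10)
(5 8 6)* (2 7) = (2 7)(5 8 6) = [0, 1, 7, 3, 4, 8, 5, 2, 6]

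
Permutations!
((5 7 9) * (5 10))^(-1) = (5 10 9 7)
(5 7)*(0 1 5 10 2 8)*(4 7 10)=(0 1 5 10 2 8)(4 7)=[1, 5, 8, 3, 7, 10, 6, 4, 0, 9, 2]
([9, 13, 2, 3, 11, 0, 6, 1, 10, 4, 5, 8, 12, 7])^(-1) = (0 5 10 8 11 4 9)(1 7 13)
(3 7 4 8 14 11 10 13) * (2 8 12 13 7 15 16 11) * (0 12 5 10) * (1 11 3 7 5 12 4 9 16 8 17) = [4, 11, 17, 15, 12, 10, 6, 9, 14, 16, 5, 0, 13, 7, 2, 8, 3, 1] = (0 4 12 13 7 9 16 3 15 8 14 2 17 1 11)(5 10)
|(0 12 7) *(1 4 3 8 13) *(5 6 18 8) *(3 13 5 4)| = |(0 12 7)(1 3 4 13)(5 6 18 8)| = 12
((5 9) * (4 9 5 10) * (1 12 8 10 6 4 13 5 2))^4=(1 13 12 5 8 2 10)(4 9 6)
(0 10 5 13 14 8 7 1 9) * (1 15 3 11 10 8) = (0 8 7 15 3 11 10 5 13 14 1 9) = [8, 9, 2, 11, 4, 13, 6, 15, 7, 0, 5, 10, 12, 14, 1, 3]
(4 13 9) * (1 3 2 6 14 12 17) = [0, 3, 6, 2, 13, 5, 14, 7, 8, 4, 10, 11, 17, 9, 12, 15, 16, 1] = (1 3 2 6 14 12 17)(4 13 9)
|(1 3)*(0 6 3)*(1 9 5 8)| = 7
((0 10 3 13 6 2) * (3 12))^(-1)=((0 10 12 3 13 6 2))^(-1)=(0 2 6 13 3 12 10)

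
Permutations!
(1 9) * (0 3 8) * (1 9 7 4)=(9)(0 3 8)(1 7 4)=[3, 7, 2, 8, 1, 5, 6, 4, 0, 9]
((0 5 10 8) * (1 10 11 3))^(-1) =((0 5 11 3 1 10 8))^(-1) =(0 8 10 1 3 11 5)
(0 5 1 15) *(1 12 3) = (0 5 12 3 1 15) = [5, 15, 2, 1, 4, 12, 6, 7, 8, 9, 10, 11, 3, 13, 14, 0]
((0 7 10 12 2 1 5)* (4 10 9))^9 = (12)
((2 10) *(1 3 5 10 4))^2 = (1 5 2)(3 10 4)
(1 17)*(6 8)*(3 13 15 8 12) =(1 17)(3 13 15 8 6 12) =[0, 17, 2, 13, 4, 5, 12, 7, 6, 9, 10, 11, 3, 15, 14, 8, 16, 1]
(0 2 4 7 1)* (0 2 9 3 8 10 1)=[9, 2, 4, 8, 7, 5, 6, 0, 10, 3, 1]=(0 9 3 8 10 1 2 4 7)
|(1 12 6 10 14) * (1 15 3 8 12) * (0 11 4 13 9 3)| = 12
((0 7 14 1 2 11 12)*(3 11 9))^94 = ((0 7 14 1 2 9 3 11 12))^94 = (0 2 12 1 11 14 3 7 9)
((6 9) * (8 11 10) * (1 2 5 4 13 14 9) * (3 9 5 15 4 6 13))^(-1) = ((1 2 15 4 3 9 13 14 5 6)(8 11 10))^(-1) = (1 6 5 14 13 9 3 4 15 2)(8 10 11)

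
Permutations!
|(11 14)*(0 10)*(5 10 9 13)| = 10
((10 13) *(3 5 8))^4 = (13)(3 5 8)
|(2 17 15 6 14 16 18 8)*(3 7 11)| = |(2 17 15 6 14 16 18 8)(3 7 11)| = 24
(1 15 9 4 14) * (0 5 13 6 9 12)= (0 5 13 6 9 4 14 1 15 12)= [5, 15, 2, 3, 14, 13, 9, 7, 8, 4, 10, 11, 0, 6, 1, 12]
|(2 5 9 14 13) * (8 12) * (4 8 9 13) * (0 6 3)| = 15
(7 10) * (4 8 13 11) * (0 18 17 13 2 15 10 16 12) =[18, 1, 15, 3, 8, 5, 6, 16, 2, 9, 7, 4, 0, 11, 14, 10, 12, 13, 17] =(0 18 17 13 11 4 8 2 15 10 7 16 12)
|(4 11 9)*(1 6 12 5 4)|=7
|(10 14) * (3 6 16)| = 6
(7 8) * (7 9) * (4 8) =[0, 1, 2, 3, 8, 5, 6, 4, 9, 7] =(4 8 9 7)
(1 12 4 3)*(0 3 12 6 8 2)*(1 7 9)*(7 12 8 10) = (0 3 12 4 8 2)(1 6 10 7 9) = [3, 6, 0, 12, 8, 5, 10, 9, 2, 1, 7, 11, 4]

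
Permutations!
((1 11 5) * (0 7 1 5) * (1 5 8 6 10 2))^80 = (0 11 1 2 10 6 8 5 7)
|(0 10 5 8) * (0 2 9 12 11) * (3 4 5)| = 10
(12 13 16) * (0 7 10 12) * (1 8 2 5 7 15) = (0 15 1 8 2 5 7 10 12 13 16) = [15, 8, 5, 3, 4, 7, 6, 10, 2, 9, 12, 11, 13, 16, 14, 1, 0]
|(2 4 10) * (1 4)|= |(1 4 10 2)|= 4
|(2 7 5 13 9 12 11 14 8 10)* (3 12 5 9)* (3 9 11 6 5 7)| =12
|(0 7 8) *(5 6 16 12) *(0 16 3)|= 8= |(0 7 8 16 12 5 6 3)|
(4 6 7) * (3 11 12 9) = [0, 1, 2, 11, 6, 5, 7, 4, 8, 3, 10, 12, 9] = (3 11 12 9)(4 6 7)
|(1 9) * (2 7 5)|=|(1 9)(2 7 5)|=6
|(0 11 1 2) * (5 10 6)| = |(0 11 1 2)(5 10 6)| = 12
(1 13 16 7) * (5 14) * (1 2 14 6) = (1 13 16 7 2 14 5 6) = [0, 13, 14, 3, 4, 6, 1, 2, 8, 9, 10, 11, 12, 16, 5, 15, 7]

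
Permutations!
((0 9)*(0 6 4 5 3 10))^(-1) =(0 10 3 5 4 6 9)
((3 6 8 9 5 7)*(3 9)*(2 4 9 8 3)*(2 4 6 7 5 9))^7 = (9)(2 6 3 7 8 4)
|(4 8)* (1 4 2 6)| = |(1 4 8 2 6)| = 5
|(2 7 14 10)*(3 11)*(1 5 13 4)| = |(1 5 13 4)(2 7 14 10)(3 11)| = 4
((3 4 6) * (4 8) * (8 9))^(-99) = (3 9 8 4 6) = ((3 9 8 4 6))^(-99)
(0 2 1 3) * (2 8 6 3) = (0 8 6 3)(1 2) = [8, 2, 1, 0, 4, 5, 3, 7, 6]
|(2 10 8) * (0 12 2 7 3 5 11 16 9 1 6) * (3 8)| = |(0 12 2 10 3 5 11 16 9 1 6)(7 8)| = 22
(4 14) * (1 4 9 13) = [0, 4, 2, 3, 14, 5, 6, 7, 8, 13, 10, 11, 12, 1, 9] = (1 4 14 9 13)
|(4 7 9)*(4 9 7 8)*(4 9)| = 3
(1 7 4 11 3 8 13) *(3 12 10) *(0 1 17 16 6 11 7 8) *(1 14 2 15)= (0 14 2 15 1 8 13 17 16 6 11 12 10 3)(4 7)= [14, 8, 15, 0, 7, 5, 11, 4, 13, 9, 3, 12, 10, 17, 2, 1, 6, 16]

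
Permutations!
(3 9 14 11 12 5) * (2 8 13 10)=(2 8 13 10)(3 9 14 11 12 5)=[0, 1, 8, 9, 4, 3, 6, 7, 13, 14, 2, 12, 5, 10, 11]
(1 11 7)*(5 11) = [0, 5, 2, 3, 4, 11, 6, 1, 8, 9, 10, 7] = (1 5 11 7)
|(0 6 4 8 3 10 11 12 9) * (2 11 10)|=9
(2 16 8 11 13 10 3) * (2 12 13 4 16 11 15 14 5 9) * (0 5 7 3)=(0 5 9 2 11 4 16 8 15 14 7 3 12 13 10)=[5, 1, 11, 12, 16, 9, 6, 3, 15, 2, 0, 4, 13, 10, 7, 14, 8]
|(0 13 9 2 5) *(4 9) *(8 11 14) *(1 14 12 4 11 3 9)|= 12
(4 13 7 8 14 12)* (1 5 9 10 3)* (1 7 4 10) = (1 5 9)(3 7 8 14 12 10)(4 13) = [0, 5, 2, 7, 13, 9, 6, 8, 14, 1, 3, 11, 10, 4, 12]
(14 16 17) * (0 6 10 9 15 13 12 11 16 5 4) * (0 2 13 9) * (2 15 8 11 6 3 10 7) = (0 3 10)(2 13 12 6 7)(4 15 9 8 11 16 17 14 5) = [3, 1, 13, 10, 15, 4, 7, 2, 11, 8, 0, 16, 6, 12, 5, 9, 17, 14]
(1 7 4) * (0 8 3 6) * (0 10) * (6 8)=[6, 7, 2, 8, 1, 5, 10, 4, 3, 9, 0]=(0 6 10)(1 7 4)(3 8)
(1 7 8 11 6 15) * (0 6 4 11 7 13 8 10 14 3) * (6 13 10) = (0 13 8 7 6 15 1 10 14 3)(4 11) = [13, 10, 2, 0, 11, 5, 15, 6, 7, 9, 14, 4, 12, 8, 3, 1]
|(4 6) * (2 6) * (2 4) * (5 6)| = 3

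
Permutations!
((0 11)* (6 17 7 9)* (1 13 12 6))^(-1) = ((0 11)(1 13 12 6 17 7 9))^(-1) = (0 11)(1 9 7 17 6 12 13)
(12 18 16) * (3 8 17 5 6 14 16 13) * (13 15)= (3 8 17 5 6 14 16 12 18 15 13)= [0, 1, 2, 8, 4, 6, 14, 7, 17, 9, 10, 11, 18, 3, 16, 13, 12, 5, 15]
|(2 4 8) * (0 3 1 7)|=12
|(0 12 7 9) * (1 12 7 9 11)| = |(0 7 11 1 12 9)| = 6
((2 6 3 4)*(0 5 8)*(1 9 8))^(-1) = (0 8 9 1 5)(2 4 3 6)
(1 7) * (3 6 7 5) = [0, 5, 2, 6, 4, 3, 7, 1] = (1 5 3 6 7)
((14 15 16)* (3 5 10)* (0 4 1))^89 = (0 1 4)(3 10 5)(14 16 15)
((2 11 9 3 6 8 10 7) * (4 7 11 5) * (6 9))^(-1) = ((2 5 4 7)(3 9)(6 8 10 11))^(-1) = (2 7 4 5)(3 9)(6 11 10 8)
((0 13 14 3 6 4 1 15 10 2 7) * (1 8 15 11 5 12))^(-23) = (0 7 2 10 15 8 4 6 3 14 13)(1 11 5 12)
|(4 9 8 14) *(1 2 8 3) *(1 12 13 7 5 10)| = |(1 2 8 14 4 9 3 12 13 7 5 10)| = 12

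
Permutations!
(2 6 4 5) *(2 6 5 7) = [0, 1, 5, 3, 7, 6, 4, 2] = (2 5 6 4 7)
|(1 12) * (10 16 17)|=6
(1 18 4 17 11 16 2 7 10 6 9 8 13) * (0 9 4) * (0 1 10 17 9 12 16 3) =[12, 18, 7, 0, 9, 5, 4, 17, 13, 8, 6, 3, 16, 10, 14, 15, 2, 11, 1] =(0 12 16 2 7 17 11 3)(1 18)(4 9 8 13 10 6)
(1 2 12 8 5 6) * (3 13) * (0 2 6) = (0 2 12 8 5)(1 6)(3 13) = [2, 6, 12, 13, 4, 0, 1, 7, 5, 9, 10, 11, 8, 3]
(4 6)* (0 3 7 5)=(0 3 7 5)(4 6)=[3, 1, 2, 7, 6, 0, 4, 5]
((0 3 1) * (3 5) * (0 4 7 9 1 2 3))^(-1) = (0 5)(1 9 7 4)(2 3)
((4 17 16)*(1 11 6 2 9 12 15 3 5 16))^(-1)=(1 17 4 16 5 3 15 12 9 2 6 11)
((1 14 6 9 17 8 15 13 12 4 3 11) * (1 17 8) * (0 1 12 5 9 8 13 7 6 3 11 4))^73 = (0 1 14 3 4 11 17 12)(5 9 13)(6 8 15 7)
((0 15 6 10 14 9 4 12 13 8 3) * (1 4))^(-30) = (0 1)(3 9)(4 15)(6 12)(8 14)(10 13)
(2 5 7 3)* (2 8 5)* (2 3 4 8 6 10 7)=(2 3 6 10 7 4 8 5)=[0, 1, 3, 6, 8, 2, 10, 4, 5, 9, 7]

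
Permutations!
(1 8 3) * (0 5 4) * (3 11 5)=(0 3 1 8 11 5 4)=[3, 8, 2, 1, 0, 4, 6, 7, 11, 9, 10, 5]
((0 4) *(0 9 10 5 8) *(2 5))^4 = ((0 4 9 10 2 5 8))^4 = (0 2 4 5 9 8 10)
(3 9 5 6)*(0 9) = (0 9 5 6 3) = [9, 1, 2, 0, 4, 6, 3, 7, 8, 5]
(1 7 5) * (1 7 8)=(1 8)(5 7)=[0, 8, 2, 3, 4, 7, 6, 5, 1]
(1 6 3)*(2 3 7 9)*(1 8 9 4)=(1 6 7 4)(2 3 8 9)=[0, 6, 3, 8, 1, 5, 7, 4, 9, 2]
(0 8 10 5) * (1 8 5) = (0 5)(1 8 10) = [5, 8, 2, 3, 4, 0, 6, 7, 10, 9, 1]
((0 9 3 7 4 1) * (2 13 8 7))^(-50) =((0 9 3 2 13 8 7 4 1))^(-50) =(0 13 1 2 4 3 7 9 8)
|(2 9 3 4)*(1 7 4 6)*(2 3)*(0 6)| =|(0 6 1 7 4 3)(2 9)| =6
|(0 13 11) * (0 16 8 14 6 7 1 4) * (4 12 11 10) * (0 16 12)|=10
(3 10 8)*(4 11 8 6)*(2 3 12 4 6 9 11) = [0, 1, 3, 10, 2, 5, 6, 7, 12, 11, 9, 8, 4] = (2 3 10 9 11 8 12 4)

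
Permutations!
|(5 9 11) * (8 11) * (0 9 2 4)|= |(0 9 8 11 5 2 4)|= 7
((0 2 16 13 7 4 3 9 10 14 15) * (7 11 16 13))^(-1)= ((0 2 13 11 16 7 4 3 9 10 14 15))^(-1)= (0 15 14 10 9 3 4 7 16 11 13 2)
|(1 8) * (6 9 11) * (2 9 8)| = |(1 2 9 11 6 8)| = 6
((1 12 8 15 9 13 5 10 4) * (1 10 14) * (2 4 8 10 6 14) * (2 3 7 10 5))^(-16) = ((1 12 5 3 7 10 8 15 9 13 2 4 6 14))^(-16) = (1 6 2 9 8 7 5)(3 12 14 4 13 15 10)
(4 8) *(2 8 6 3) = [0, 1, 8, 2, 6, 5, 3, 7, 4] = (2 8 4 6 3)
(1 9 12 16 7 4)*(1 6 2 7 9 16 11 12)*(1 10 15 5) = (1 16 9 10 15 5)(2 7 4 6)(11 12) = [0, 16, 7, 3, 6, 1, 2, 4, 8, 10, 15, 12, 11, 13, 14, 5, 9]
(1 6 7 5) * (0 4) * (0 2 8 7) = (0 4 2 8 7 5 1 6) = [4, 6, 8, 3, 2, 1, 0, 5, 7]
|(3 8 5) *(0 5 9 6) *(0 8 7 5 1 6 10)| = 6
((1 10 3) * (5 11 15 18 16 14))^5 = ((1 10 3)(5 11 15 18 16 14))^5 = (1 3 10)(5 14 16 18 15 11)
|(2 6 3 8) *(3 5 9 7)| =7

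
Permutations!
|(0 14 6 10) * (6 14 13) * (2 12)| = 4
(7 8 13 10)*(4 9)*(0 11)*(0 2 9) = [11, 1, 9, 3, 0, 5, 6, 8, 13, 4, 7, 2, 12, 10] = (0 11 2 9 4)(7 8 13 10)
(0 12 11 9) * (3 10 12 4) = (0 4 3 10 12 11 9) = [4, 1, 2, 10, 3, 5, 6, 7, 8, 0, 12, 9, 11]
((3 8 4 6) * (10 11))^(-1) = (3 6 4 8)(10 11) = ((3 8 4 6)(10 11))^(-1)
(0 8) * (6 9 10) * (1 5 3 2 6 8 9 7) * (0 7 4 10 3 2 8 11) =(0 9 3 8 7 1 5 2 6 4 10 11) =[9, 5, 6, 8, 10, 2, 4, 1, 7, 3, 11, 0]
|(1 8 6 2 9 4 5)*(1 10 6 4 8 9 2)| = 7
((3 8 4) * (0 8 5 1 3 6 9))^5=(9)(1 5 3)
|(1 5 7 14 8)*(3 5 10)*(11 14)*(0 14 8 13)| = |(0 14 13)(1 10 3 5 7 11 8)| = 21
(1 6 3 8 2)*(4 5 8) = (1 6 3 4 5 8 2) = [0, 6, 1, 4, 5, 8, 3, 7, 2]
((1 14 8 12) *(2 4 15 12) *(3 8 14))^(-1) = ((1 3 8 2 4 15 12))^(-1) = (1 12 15 4 2 8 3)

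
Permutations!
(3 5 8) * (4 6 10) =(3 5 8)(4 6 10) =[0, 1, 2, 5, 6, 8, 10, 7, 3, 9, 4]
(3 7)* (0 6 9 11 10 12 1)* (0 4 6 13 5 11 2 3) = (0 13 5 11 10 12 1 4 6 9 2 3 7) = [13, 4, 3, 7, 6, 11, 9, 0, 8, 2, 12, 10, 1, 5]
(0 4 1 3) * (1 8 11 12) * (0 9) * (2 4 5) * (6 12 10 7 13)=(0 5 2 4 8 11 10 7 13 6 12 1 3 9)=[5, 3, 4, 9, 8, 2, 12, 13, 11, 0, 7, 10, 1, 6]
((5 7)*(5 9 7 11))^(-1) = ((5 11)(7 9))^(-1) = (5 11)(7 9)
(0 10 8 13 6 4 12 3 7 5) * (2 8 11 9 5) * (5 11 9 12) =(0 10 9 11 12 3 7 2 8 13 6 4 5) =[10, 1, 8, 7, 5, 0, 4, 2, 13, 11, 9, 12, 3, 6]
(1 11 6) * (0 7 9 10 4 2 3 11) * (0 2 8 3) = (0 7 9 10 4 8 3 11 6 1 2) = [7, 2, 0, 11, 8, 5, 1, 9, 3, 10, 4, 6]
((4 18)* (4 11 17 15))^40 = (18)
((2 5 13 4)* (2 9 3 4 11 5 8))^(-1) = (2 8)(3 9 4)(5 11 13)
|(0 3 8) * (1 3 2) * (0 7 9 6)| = 8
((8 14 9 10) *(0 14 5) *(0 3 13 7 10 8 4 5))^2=((0 14 9 8)(3 13 7 10 4 5))^2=(0 9)(3 7 4)(5 13 10)(8 14)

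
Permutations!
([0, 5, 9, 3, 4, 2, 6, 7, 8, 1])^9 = (1 5 2 9)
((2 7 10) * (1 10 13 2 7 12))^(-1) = (1 12 2 13 7 10)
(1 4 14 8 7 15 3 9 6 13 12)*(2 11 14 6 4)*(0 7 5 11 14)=[7, 2, 14, 9, 6, 11, 13, 15, 5, 4, 10, 0, 1, 12, 8, 3]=(0 7 15 3 9 4 6 13 12 1 2 14 8 5 11)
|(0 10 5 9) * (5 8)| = |(0 10 8 5 9)| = 5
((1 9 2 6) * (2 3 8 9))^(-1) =(1 6 2)(3 9 8)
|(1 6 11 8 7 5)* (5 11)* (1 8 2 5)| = 10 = |(1 6)(2 5 8 7 11)|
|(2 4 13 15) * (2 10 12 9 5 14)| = |(2 4 13 15 10 12 9 5 14)| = 9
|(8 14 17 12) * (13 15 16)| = |(8 14 17 12)(13 15 16)| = 12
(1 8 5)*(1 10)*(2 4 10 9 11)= (1 8 5 9 11 2 4 10)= [0, 8, 4, 3, 10, 9, 6, 7, 5, 11, 1, 2]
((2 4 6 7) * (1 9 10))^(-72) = (10)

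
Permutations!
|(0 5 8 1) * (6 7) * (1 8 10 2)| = |(0 5 10 2 1)(6 7)| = 10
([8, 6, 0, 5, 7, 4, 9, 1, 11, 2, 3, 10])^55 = (0 7 11 6 3 2 4 8 1 10 9 5)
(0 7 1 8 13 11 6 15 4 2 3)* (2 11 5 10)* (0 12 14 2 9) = (0 7 1 8 13 5 10 9)(2 3 12 14)(4 11 6 15) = [7, 8, 3, 12, 11, 10, 15, 1, 13, 0, 9, 6, 14, 5, 2, 4]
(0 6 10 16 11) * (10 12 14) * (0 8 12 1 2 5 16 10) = (0 6 1 2 5 16 11 8 12 14) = [6, 2, 5, 3, 4, 16, 1, 7, 12, 9, 10, 8, 14, 13, 0, 15, 11]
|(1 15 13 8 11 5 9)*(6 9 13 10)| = 20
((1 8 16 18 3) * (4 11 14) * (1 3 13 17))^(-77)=(1 8 16 18 13 17)(4 11 14)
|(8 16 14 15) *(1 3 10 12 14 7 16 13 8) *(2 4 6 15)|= 18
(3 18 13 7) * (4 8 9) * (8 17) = (3 18 13 7)(4 17 8 9) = [0, 1, 2, 18, 17, 5, 6, 3, 9, 4, 10, 11, 12, 7, 14, 15, 16, 8, 13]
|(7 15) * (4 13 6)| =|(4 13 6)(7 15)| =6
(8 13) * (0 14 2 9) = [14, 1, 9, 3, 4, 5, 6, 7, 13, 0, 10, 11, 12, 8, 2] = (0 14 2 9)(8 13)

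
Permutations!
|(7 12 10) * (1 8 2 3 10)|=7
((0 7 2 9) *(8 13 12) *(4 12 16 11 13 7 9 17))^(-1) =((0 9)(2 17 4 12 8 7)(11 13 16))^(-1) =(0 9)(2 7 8 12 4 17)(11 16 13)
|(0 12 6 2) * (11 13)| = 4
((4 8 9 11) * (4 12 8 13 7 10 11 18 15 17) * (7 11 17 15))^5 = ((4 13 11 12 8 9 18 7 10 17))^5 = (4 9)(7 11)(8 17)(10 12)(13 18)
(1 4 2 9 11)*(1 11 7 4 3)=(11)(1 3)(2 9 7 4)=[0, 3, 9, 1, 2, 5, 6, 4, 8, 7, 10, 11]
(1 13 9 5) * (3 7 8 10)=[0, 13, 2, 7, 4, 1, 6, 8, 10, 5, 3, 11, 12, 9]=(1 13 9 5)(3 7 8 10)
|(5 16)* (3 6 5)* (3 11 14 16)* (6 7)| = 12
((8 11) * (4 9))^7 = (4 9)(8 11)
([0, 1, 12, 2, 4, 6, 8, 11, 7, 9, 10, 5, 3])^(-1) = [0, 1, 3, 12, 4, 11, 5, 8, 6, 9, 10, 7, 2]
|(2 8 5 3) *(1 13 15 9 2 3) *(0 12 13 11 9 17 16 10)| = 42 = |(0 12 13 15 17 16 10)(1 11 9 2 8 5)|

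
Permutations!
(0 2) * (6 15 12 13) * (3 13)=(0 2)(3 13 6 15 12)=[2, 1, 0, 13, 4, 5, 15, 7, 8, 9, 10, 11, 3, 6, 14, 12]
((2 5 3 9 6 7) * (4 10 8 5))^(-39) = (2 9 8)(3 10 7)(4 6 5)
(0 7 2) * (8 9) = [7, 1, 0, 3, 4, 5, 6, 2, 9, 8] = (0 7 2)(8 9)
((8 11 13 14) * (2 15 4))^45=((2 15 4)(8 11 13 14))^45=(15)(8 11 13 14)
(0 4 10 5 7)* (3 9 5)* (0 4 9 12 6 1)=(0 9 5 7 4 10 3 12 6 1)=[9, 0, 2, 12, 10, 7, 1, 4, 8, 5, 3, 11, 6]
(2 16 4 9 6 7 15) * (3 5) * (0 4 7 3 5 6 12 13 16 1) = [4, 0, 1, 6, 9, 5, 3, 15, 8, 12, 10, 11, 13, 16, 14, 2, 7] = (0 4 9 12 13 16 7 15 2 1)(3 6)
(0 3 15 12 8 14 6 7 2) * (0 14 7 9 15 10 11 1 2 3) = (1 2 14 6 9 15 12 8 7 3 10 11) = [0, 2, 14, 10, 4, 5, 9, 3, 7, 15, 11, 1, 8, 13, 6, 12]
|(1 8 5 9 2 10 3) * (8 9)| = 10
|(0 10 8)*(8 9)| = 4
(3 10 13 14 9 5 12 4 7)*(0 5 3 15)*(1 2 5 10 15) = (0 10 13 14 9 3 15)(1 2 5 12 4 7) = [10, 2, 5, 15, 7, 12, 6, 1, 8, 3, 13, 11, 4, 14, 9, 0]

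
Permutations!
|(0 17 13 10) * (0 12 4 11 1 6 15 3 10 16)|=|(0 17 13 16)(1 6 15 3 10 12 4 11)|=8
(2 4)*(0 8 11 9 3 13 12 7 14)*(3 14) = [8, 1, 4, 13, 2, 5, 6, 3, 11, 14, 10, 9, 7, 12, 0] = (0 8 11 9 14)(2 4)(3 13 12 7)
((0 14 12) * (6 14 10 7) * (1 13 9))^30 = ((0 10 7 6 14 12)(1 13 9))^30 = (14)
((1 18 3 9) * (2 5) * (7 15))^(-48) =((1 18 3 9)(2 5)(7 15))^(-48) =(18)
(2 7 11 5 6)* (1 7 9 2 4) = (1 7 11 5 6 4)(2 9) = [0, 7, 9, 3, 1, 6, 4, 11, 8, 2, 10, 5]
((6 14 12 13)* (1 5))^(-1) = (1 5)(6 13 12 14)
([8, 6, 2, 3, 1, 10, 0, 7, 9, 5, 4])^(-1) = (0 6 1 4 10 5 9 8)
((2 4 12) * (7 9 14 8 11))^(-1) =((2 4 12)(7 9 14 8 11))^(-1) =(2 12 4)(7 11 8 14 9)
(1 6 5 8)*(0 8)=(0 8 1 6 5)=[8, 6, 2, 3, 4, 0, 5, 7, 1]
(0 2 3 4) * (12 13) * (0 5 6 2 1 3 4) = (0 1 3)(2 4 5 6)(12 13) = [1, 3, 4, 0, 5, 6, 2, 7, 8, 9, 10, 11, 13, 12]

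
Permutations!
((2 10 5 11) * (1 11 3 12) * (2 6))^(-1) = (1 12 3 5 10 2 6 11)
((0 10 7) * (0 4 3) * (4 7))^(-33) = (0 3 4 10)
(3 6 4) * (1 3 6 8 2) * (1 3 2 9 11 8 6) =(1 2 3 6 4)(8 9 11) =[0, 2, 3, 6, 1, 5, 4, 7, 9, 11, 10, 8]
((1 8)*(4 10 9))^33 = (10)(1 8)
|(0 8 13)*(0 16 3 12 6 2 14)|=9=|(0 8 13 16 3 12 6 2 14)|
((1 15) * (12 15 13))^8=((1 13 12 15))^8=(15)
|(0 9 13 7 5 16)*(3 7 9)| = 10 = |(0 3 7 5 16)(9 13)|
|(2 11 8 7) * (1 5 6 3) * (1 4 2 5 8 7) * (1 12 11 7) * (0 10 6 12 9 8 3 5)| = |(0 10 6 5 12 11 1 3 4 2 7)(8 9)| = 22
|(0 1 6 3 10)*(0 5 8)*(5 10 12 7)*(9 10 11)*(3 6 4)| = |(0 1 4 3 12 7 5 8)(9 10 11)| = 24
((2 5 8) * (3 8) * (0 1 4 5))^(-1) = ((0 1 4 5 3 8 2))^(-1) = (0 2 8 3 5 4 1)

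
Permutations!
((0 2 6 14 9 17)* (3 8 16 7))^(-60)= ((0 2 6 14 9 17)(3 8 16 7))^(-60)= (17)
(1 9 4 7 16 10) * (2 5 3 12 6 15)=(1 9 4 7 16 10)(2 5 3 12 6 15)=[0, 9, 5, 12, 7, 3, 15, 16, 8, 4, 1, 11, 6, 13, 14, 2, 10]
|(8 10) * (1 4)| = 2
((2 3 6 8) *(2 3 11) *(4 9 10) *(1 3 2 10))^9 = (11)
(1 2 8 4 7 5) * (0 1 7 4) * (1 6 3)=(0 6 3 1 2 8)(5 7)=[6, 2, 8, 1, 4, 7, 3, 5, 0]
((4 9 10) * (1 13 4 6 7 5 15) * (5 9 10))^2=(1 4 6 9 15 13 10 7 5)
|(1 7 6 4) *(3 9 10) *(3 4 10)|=10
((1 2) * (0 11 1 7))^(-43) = (0 1 7 11 2)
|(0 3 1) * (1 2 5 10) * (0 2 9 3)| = 4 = |(1 2 5 10)(3 9)|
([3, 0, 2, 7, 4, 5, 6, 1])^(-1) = (0 1 7 3)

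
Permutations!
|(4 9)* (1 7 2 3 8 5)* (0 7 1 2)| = 4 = |(0 7)(2 3 8 5)(4 9)|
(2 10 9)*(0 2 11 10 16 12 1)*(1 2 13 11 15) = (0 13 11 10 9 15 1)(2 16 12) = [13, 0, 16, 3, 4, 5, 6, 7, 8, 15, 9, 10, 2, 11, 14, 1, 12]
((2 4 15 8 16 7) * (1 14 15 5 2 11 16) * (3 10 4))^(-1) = (1 8 15 14)(2 5 4 10 3)(7 16 11)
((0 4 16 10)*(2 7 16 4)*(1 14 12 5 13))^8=((0 2 7 16 10)(1 14 12 5 13))^8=(0 16 2 10 7)(1 5 14 13 12)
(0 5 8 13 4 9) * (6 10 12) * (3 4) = (0 5 8 13 3 4 9)(6 10 12) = [5, 1, 2, 4, 9, 8, 10, 7, 13, 0, 12, 11, 6, 3]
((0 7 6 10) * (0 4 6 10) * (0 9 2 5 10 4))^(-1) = ((0 7 4 6 9 2 5 10))^(-1) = (0 10 5 2 9 6 4 7)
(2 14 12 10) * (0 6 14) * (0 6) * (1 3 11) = (1 3 11)(2 6 14 12 10) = [0, 3, 6, 11, 4, 5, 14, 7, 8, 9, 2, 1, 10, 13, 12]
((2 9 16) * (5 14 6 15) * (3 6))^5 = (2 16 9)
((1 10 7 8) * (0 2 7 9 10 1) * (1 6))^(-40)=(10)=((0 2 7 8)(1 6)(9 10))^(-40)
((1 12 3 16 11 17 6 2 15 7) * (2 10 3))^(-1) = ((1 12 2 15 7)(3 16 11 17 6 10))^(-1) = (1 7 15 2 12)(3 10 6 17 11 16)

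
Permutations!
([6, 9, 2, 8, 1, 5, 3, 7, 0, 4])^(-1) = [8, 4, 2, 6, 9, 5, 0, 7, 3, 1]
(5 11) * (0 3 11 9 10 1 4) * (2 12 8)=[3, 4, 12, 11, 0, 9, 6, 7, 2, 10, 1, 5, 8]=(0 3 11 5 9 10 1 4)(2 12 8)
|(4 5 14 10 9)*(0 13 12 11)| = |(0 13 12 11)(4 5 14 10 9)| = 20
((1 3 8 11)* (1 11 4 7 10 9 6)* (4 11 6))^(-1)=(1 6 11 8 3)(4 9 10 7)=((1 3 8 11 6)(4 7 10 9))^(-1)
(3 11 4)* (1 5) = (1 5)(3 11 4) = [0, 5, 2, 11, 3, 1, 6, 7, 8, 9, 10, 4]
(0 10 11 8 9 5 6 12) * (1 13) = (0 10 11 8 9 5 6 12)(1 13) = [10, 13, 2, 3, 4, 6, 12, 7, 9, 5, 11, 8, 0, 1]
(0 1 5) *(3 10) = (0 1 5)(3 10) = [1, 5, 2, 10, 4, 0, 6, 7, 8, 9, 3]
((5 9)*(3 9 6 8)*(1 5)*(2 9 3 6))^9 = (1 5 2 9)(6 8)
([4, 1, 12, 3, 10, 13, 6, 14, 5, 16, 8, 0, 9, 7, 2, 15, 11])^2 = (0 10 5 7 2 9 11 4 8 13 14 12 16)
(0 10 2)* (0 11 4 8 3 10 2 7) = (0 2 11 4 8 3 10 7) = [2, 1, 11, 10, 8, 5, 6, 0, 3, 9, 7, 4]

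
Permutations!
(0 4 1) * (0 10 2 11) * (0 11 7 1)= (11)(0 4)(1 10 2 7)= [4, 10, 7, 3, 0, 5, 6, 1, 8, 9, 2, 11]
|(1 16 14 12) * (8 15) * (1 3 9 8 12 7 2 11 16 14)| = 30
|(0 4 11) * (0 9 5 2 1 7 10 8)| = |(0 4 11 9 5 2 1 7 10 8)| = 10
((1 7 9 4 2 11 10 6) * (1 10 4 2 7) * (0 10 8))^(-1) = (0 8 6 10)(2 9 7 4 11)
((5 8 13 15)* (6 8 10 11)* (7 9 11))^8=(5 15 13 8 6 11 9 7 10)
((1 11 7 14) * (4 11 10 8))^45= ((1 10 8 4 11 7 14))^45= (1 4 14 8 7 10 11)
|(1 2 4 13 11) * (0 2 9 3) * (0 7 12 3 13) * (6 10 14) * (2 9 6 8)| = 33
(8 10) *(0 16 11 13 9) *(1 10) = (0 16 11 13 9)(1 10 8) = [16, 10, 2, 3, 4, 5, 6, 7, 1, 0, 8, 13, 12, 9, 14, 15, 11]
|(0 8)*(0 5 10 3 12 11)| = 7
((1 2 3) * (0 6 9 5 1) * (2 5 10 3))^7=(0 9 3 6 10)(1 5)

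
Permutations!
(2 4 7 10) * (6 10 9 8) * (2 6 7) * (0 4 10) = (0 4 2 10 6)(7 9 8) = [4, 1, 10, 3, 2, 5, 0, 9, 7, 8, 6]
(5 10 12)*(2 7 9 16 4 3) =(2 7 9 16 4 3)(5 10 12) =[0, 1, 7, 2, 3, 10, 6, 9, 8, 16, 12, 11, 5, 13, 14, 15, 4]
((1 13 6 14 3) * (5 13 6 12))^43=((1 6 14 3)(5 13 12))^43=(1 3 14 6)(5 13 12)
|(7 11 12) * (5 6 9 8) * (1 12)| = |(1 12 7 11)(5 6 9 8)| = 4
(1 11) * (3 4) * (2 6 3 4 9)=(1 11)(2 6 3 9)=[0, 11, 6, 9, 4, 5, 3, 7, 8, 2, 10, 1]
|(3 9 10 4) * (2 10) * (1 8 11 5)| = 20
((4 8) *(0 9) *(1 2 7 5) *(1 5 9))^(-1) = (0 9 7 2 1)(4 8)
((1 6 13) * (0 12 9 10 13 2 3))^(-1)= (0 3 2 6 1 13 10 9 12)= ((0 12 9 10 13 1 6 2 3))^(-1)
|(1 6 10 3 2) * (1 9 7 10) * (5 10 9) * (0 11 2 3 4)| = 6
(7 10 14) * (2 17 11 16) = (2 17 11 16)(7 10 14) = [0, 1, 17, 3, 4, 5, 6, 10, 8, 9, 14, 16, 12, 13, 7, 15, 2, 11]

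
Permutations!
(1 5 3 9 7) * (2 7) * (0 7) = (0 7 1 5 3 9 2) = [7, 5, 0, 9, 4, 3, 6, 1, 8, 2]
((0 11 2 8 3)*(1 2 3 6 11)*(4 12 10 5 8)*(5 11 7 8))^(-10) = ((0 1 2 4 12 10 11 3)(6 7 8))^(-10) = (0 11 12 2)(1 3 10 4)(6 8 7)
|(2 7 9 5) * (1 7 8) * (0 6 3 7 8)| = 14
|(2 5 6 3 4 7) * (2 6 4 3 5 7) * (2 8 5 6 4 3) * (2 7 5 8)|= |(8)(2 5 3 7 4)|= 5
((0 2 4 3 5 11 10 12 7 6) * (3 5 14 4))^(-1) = ((0 2 3 14 4 5 11 10 12 7 6))^(-1) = (0 6 7 12 10 11 5 4 14 3 2)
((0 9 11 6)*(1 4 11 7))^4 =(0 4 9 11 7 6 1)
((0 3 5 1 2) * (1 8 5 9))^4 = (0 2 1 9 3)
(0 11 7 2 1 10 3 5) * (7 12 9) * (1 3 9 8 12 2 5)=[11, 10, 3, 1, 4, 0, 6, 5, 12, 7, 9, 2, 8]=(0 11 2 3 1 10 9 7 5)(8 12)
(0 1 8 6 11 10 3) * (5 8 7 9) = (0 1 7 9 5 8 6 11 10 3) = [1, 7, 2, 0, 4, 8, 11, 9, 6, 5, 3, 10]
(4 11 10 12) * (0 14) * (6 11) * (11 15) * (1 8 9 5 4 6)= (0 14)(1 8 9 5 4)(6 15 11 10 12)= [14, 8, 2, 3, 1, 4, 15, 7, 9, 5, 12, 10, 6, 13, 0, 11]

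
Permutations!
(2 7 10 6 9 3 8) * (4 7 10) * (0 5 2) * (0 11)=(0 5 2 10 6 9 3 8 11)(4 7)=[5, 1, 10, 8, 7, 2, 9, 4, 11, 3, 6, 0]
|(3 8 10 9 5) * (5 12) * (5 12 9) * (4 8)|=5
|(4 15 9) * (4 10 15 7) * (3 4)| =3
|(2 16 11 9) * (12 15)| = 4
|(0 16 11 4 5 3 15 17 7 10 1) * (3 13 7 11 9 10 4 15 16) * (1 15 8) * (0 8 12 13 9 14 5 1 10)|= |(0 3 16 14 5 9)(1 8 10 15 17 11 12 13 7 4)|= 30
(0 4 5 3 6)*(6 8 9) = (0 4 5 3 8 9 6) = [4, 1, 2, 8, 5, 3, 0, 7, 9, 6]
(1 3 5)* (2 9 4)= [0, 3, 9, 5, 2, 1, 6, 7, 8, 4]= (1 3 5)(2 9 4)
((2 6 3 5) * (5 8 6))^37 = ((2 5)(3 8 6))^37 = (2 5)(3 8 6)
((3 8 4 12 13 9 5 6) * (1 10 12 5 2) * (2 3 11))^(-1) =((1 10 12 13 9 3 8 4 5 6 11 2))^(-1) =(1 2 11 6 5 4 8 3 9 13 12 10)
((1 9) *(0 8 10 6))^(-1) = (0 6 10 8)(1 9)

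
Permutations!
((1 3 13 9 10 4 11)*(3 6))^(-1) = ((1 6 3 13 9 10 4 11))^(-1) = (1 11 4 10 9 13 3 6)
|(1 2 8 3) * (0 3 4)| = |(0 3 1 2 8 4)| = 6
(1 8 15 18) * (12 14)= (1 8 15 18)(12 14)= [0, 8, 2, 3, 4, 5, 6, 7, 15, 9, 10, 11, 14, 13, 12, 18, 16, 17, 1]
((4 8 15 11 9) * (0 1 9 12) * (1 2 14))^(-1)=((0 2 14 1 9 4 8 15 11 12))^(-1)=(0 12 11 15 8 4 9 1 14 2)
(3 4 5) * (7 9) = (3 4 5)(7 9) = [0, 1, 2, 4, 5, 3, 6, 9, 8, 7]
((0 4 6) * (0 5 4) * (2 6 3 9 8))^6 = ((2 6 5 4 3 9 8))^6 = (2 8 9 3 4 5 6)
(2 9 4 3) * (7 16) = (2 9 4 3)(7 16) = [0, 1, 9, 2, 3, 5, 6, 16, 8, 4, 10, 11, 12, 13, 14, 15, 7]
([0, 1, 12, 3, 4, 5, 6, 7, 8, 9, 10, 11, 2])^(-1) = (2 12)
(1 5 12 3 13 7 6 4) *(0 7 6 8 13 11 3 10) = (0 7 8 13 6 4 1 5 12 10)(3 11) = [7, 5, 2, 11, 1, 12, 4, 8, 13, 9, 0, 3, 10, 6]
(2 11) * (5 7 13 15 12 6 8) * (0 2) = (0 2 11)(5 7 13 15 12 6 8) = [2, 1, 11, 3, 4, 7, 8, 13, 5, 9, 10, 0, 6, 15, 14, 12]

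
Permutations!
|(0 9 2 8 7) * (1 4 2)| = |(0 9 1 4 2 8 7)| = 7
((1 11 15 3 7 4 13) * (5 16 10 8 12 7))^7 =((1 11 15 3 5 16 10 8 12 7 4 13))^7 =(1 8 15 7 5 13 10 11 12 3 4 16)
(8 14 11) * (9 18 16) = (8 14 11)(9 18 16) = [0, 1, 2, 3, 4, 5, 6, 7, 14, 18, 10, 8, 12, 13, 11, 15, 9, 17, 16]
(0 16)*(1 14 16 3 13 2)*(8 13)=(0 3 8 13 2 1 14 16)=[3, 14, 1, 8, 4, 5, 6, 7, 13, 9, 10, 11, 12, 2, 16, 15, 0]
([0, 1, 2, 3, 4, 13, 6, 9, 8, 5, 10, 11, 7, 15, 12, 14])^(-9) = [0, 1, 2, 3, 4, 7, 6, 14, 8, 12, 10, 11, 15, 9, 13, 5]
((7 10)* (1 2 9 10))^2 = ((1 2 9 10 7))^2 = (1 9 7 2 10)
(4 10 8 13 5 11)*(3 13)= [0, 1, 2, 13, 10, 11, 6, 7, 3, 9, 8, 4, 12, 5]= (3 13 5 11 4 10 8)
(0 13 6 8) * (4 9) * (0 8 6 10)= (0 13 10)(4 9)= [13, 1, 2, 3, 9, 5, 6, 7, 8, 4, 0, 11, 12, 10]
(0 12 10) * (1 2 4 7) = (0 12 10)(1 2 4 7) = [12, 2, 4, 3, 7, 5, 6, 1, 8, 9, 0, 11, 10]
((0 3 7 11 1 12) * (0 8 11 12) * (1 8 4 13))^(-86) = ((0 3 7 12 4 13 1)(8 11))^(-86) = (0 13 12 3 1 4 7)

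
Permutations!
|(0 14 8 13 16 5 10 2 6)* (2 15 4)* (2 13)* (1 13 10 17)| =|(0 14 8 2 6)(1 13 16 5 17)(4 10 15)| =15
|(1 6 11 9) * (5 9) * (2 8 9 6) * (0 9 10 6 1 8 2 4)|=9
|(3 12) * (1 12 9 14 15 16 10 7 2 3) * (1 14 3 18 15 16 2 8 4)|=24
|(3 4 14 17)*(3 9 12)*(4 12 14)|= 6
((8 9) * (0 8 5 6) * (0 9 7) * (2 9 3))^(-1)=((0 8 7)(2 9 5 6 3))^(-1)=(0 7 8)(2 3 6 5 9)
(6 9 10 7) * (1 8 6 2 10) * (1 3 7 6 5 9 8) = (2 10 6 8 5 9 3 7) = [0, 1, 10, 7, 4, 9, 8, 2, 5, 3, 6]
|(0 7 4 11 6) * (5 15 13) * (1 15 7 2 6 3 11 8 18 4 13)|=|(0 2 6)(1 15)(3 11)(4 8 18)(5 7 13)|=6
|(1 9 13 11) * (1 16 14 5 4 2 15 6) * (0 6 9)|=9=|(0 6 1)(2 15 9 13 11 16 14 5 4)|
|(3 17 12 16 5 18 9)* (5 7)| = 8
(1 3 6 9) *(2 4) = (1 3 6 9)(2 4) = [0, 3, 4, 6, 2, 5, 9, 7, 8, 1]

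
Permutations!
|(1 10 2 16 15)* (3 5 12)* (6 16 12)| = |(1 10 2 12 3 5 6 16 15)| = 9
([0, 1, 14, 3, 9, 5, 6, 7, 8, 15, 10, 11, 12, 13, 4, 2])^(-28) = [0, 1, 4, 3, 15, 5, 6, 7, 8, 2, 10, 11, 12, 13, 9, 14]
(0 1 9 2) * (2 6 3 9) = (0 1 2)(3 9 6) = [1, 2, 0, 9, 4, 5, 3, 7, 8, 6]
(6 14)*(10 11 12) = (6 14)(10 11 12) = [0, 1, 2, 3, 4, 5, 14, 7, 8, 9, 11, 12, 10, 13, 6]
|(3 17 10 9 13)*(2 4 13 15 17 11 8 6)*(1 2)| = 8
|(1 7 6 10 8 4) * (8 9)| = 7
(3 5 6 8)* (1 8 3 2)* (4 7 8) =(1 4 7 8 2)(3 5 6) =[0, 4, 1, 5, 7, 6, 3, 8, 2]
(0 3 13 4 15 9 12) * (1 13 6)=[3, 13, 2, 6, 15, 5, 1, 7, 8, 12, 10, 11, 0, 4, 14, 9]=(0 3 6 1 13 4 15 9 12)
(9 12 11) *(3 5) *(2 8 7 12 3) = (2 8 7 12 11 9 3 5) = [0, 1, 8, 5, 4, 2, 6, 12, 7, 3, 10, 9, 11]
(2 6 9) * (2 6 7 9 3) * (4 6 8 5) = [0, 1, 7, 2, 6, 4, 3, 9, 5, 8] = (2 7 9 8 5 4 6 3)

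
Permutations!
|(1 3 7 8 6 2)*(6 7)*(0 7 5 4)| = 20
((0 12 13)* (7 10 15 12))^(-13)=((0 7 10 15 12 13))^(-13)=(0 13 12 15 10 7)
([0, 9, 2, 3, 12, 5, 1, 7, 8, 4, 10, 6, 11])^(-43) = [0, 6, 2, 3, 9, 5, 11, 7, 8, 1, 10, 12, 4]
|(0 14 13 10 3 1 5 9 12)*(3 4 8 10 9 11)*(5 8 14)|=|(0 5 11 3 1 8 10 4 14 13 9 12)|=12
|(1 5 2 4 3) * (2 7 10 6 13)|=|(1 5 7 10 6 13 2 4 3)|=9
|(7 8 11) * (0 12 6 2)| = 12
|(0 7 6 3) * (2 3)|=5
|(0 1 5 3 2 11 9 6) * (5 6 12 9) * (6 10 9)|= 12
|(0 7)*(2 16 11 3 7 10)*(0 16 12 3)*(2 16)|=|(0 10 16 11)(2 12 3 7)|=4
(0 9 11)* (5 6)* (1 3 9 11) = [11, 3, 2, 9, 4, 6, 5, 7, 8, 1, 10, 0] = (0 11)(1 3 9)(5 6)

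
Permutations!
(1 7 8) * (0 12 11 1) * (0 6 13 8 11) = (0 12)(1 7 11)(6 13 8) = [12, 7, 2, 3, 4, 5, 13, 11, 6, 9, 10, 1, 0, 8]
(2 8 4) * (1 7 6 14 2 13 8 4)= [0, 7, 4, 3, 13, 5, 14, 6, 1, 9, 10, 11, 12, 8, 2]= (1 7 6 14 2 4 13 8)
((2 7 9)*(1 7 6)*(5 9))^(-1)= (1 6 2 9 5 7)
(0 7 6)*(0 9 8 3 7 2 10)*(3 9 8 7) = (0 2 10)(6 8 9 7) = [2, 1, 10, 3, 4, 5, 8, 6, 9, 7, 0]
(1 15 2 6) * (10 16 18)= (1 15 2 6)(10 16 18)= [0, 15, 6, 3, 4, 5, 1, 7, 8, 9, 16, 11, 12, 13, 14, 2, 18, 17, 10]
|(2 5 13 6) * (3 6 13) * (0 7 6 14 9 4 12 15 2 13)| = 8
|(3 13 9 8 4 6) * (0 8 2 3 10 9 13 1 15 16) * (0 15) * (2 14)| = 10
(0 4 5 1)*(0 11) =(0 4 5 1 11) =[4, 11, 2, 3, 5, 1, 6, 7, 8, 9, 10, 0]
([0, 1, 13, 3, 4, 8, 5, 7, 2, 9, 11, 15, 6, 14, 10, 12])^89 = [0, 1, 8, 3, 4, 6, 12, 7, 5, 9, 14, 10, 15, 2, 13, 11]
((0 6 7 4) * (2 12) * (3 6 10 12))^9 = (0 10 12 2 3 6 7 4) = ((0 10 12 2 3 6 7 4))^9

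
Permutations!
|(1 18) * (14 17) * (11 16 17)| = |(1 18)(11 16 17 14)| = 4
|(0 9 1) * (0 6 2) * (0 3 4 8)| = |(0 9 1 6 2 3 4 8)| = 8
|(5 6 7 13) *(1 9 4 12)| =|(1 9 4 12)(5 6 7 13)| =4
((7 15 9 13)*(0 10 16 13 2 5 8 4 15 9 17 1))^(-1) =((0 10 16 13 7 9 2 5 8 4 15 17 1))^(-1) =(0 1 17 15 4 8 5 2 9 7 13 16 10)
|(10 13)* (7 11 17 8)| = 4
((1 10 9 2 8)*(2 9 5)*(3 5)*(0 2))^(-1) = (0 5 3 10 1 8 2)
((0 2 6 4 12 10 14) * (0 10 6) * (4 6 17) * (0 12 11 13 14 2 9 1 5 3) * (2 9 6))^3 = ((0 6 2 12 17 4 11 13 14 10 9 1 5 3))^3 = (0 12 11 10 5 6 17 13 9 3 2 4 14 1)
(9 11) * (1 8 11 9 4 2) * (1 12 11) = (1 8)(2 12 11 4) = [0, 8, 12, 3, 2, 5, 6, 7, 1, 9, 10, 4, 11]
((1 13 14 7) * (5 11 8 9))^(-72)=((1 13 14 7)(5 11 8 9))^(-72)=(14)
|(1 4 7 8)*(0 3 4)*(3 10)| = |(0 10 3 4 7 8 1)| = 7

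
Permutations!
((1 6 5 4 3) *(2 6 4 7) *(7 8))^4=((1 4 3)(2 6 5 8 7))^4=(1 4 3)(2 7 8 5 6)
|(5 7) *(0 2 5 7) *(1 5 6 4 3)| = 7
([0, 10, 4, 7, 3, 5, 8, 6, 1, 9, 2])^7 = (1 8 6 7 3 4 2 10)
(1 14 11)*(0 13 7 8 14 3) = (0 13 7 8 14 11 1 3) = [13, 3, 2, 0, 4, 5, 6, 8, 14, 9, 10, 1, 12, 7, 11]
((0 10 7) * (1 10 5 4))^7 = ((0 5 4 1 10 7))^7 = (0 5 4 1 10 7)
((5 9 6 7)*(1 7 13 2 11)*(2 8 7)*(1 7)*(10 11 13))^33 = ((1 2 13 8)(5 9 6 10 11 7))^33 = (1 2 13 8)(5 10)(6 7)(9 11)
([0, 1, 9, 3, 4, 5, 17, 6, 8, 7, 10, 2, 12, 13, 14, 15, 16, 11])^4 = (2 17 7)(6 9 11)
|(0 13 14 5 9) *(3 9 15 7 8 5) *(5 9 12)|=|(0 13 14 3 12 5 15 7 8 9)|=10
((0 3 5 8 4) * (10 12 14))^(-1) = (0 4 8 5 3)(10 14 12)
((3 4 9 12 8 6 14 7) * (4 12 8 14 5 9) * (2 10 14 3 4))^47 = (2 14 4 10 7)(3 12)(5 6 8 9) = ((2 10 14 7 4)(3 12)(5 9 8 6))^47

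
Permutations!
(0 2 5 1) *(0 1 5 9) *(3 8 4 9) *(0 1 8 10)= (0 2 3 10)(1 8 4 9)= [2, 8, 3, 10, 9, 5, 6, 7, 4, 1, 0]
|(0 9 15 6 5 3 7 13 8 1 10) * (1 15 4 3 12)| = 13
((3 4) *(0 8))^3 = (0 8)(3 4)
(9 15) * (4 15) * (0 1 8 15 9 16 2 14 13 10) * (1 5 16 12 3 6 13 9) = (0 5 16 2 14 9 4 1 8 15 12 3 6 13 10) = [5, 8, 14, 6, 1, 16, 13, 7, 15, 4, 0, 11, 3, 10, 9, 12, 2]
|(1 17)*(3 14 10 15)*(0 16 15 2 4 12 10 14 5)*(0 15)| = 12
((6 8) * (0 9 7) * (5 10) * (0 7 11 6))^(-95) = ((0 9 11 6 8)(5 10))^(-95) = (11)(5 10)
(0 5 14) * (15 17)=(0 5 14)(15 17)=[5, 1, 2, 3, 4, 14, 6, 7, 8, 9, 10, 11, 12, 13, 0, 17, 16, 15]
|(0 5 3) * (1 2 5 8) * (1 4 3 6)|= 4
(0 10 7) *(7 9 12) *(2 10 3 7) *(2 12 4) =[3, 1, 10, 7, 2, 5, 6, 0, 8, 4, 9, 11, 12] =(12)(0 3 7)(2 10 9 4)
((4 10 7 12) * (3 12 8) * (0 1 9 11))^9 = (0 1 9 11)(3 10)(4 8)(7 12) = ((0 1 9 11)(3 12 4 10 7 8))^9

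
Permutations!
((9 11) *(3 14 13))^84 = (14)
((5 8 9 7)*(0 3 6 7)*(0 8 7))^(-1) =(0 6 3)(5 7)(8 9)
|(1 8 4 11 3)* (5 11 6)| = 7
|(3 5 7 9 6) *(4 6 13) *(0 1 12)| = |(0 1 12)(3 5 7 9 13 4 6)| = 21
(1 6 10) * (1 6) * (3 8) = (3 8)(6 10) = [0, 1, 2, 8, 4, 5, 10, 7, 3, 9, 6]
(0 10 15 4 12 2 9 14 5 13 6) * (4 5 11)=(0 10 15 5 13 6)(2 9 14 11 4 12)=[10, 1, 9, 3, 12, 13, 0, 7, 8, 14, 15, 4, 2, 6, 11, 5]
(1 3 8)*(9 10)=(1 3 8)(9 10)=[0, 3, 2, 8, 4, 5, 6, 7, 1, 10, 9]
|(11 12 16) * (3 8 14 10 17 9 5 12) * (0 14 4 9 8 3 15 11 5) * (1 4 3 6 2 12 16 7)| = 26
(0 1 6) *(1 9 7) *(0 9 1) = (0 1 6 9 7) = [1, 6, 2, 3, 4, 5, 9, 0, 8, 7]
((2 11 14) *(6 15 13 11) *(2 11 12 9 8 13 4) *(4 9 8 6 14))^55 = (2 4 11 14)(6 15 9)(8 13 12)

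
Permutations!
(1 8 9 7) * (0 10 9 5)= (0 10 9 7 1 8 5)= [10, 8, 2, 3, 4, 0, 6, 1, 5, 7, 9]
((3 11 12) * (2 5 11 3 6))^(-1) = ((2 5 11 12 6))^(-1) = (2 6 12 11 5)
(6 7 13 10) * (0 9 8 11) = (0 9 8 11)(6 7 13 10) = [9, 1, 2, 3, 4, 5, 7, 13, 11, 8, 6, 0, 12, 10]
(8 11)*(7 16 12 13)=(7 16 12 13)(8 11)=[0, 1, 2, 3, 4, 5, 6, 16, 11, 9, 10, 8, 13, 7, 14, 15, 12]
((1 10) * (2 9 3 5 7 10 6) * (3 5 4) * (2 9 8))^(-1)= ((1 6 9 5 7 10)(2 8)(3 4))^(-1)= (1 10 7 5 9 6)(2 8)(3 4)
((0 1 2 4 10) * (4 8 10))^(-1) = ((0 1 2 8 10))^(-1) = (0 10 8 2 1)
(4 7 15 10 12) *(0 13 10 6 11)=(0 13 10 12 4 7 15 6 11)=[13, 1, 2, 3, 7, 5, 11, 15, 8, 9, 12, 0, 4, 10, 14, 6]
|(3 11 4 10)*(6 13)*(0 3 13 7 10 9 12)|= 12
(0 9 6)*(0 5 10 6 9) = [0, 1, 2, 3, 4, 10, 5, 7, 8, 9, 6] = (5 10 6)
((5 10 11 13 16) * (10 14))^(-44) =((5 14 10 11 13 16))^(-44) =(5 13 10)(11 14 16)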